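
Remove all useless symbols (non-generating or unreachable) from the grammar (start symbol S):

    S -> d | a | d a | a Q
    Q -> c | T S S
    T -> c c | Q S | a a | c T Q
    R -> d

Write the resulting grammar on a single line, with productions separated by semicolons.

S -> d | a | d a | a Q; Q -> c | T S S; T -> c c | Q S | a a | c T Q

Generating nonterminals: {Q, R, S, T}.
Reachable from S after that: {Q, S, T}.
Removed useless symbols: {R} and every production mentioning them.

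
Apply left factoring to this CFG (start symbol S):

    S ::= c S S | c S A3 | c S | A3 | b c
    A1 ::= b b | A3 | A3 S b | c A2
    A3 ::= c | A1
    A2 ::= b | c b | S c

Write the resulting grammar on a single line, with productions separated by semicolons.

S ::= A3 | b c | c S S'; A1 ::= b b | c A2 | A3 A1'; A3 ::= c | A1; A2 ::= b | c b | S c; S' ::= S | A3 | epsilon; A1' ::= epsilon | S b

S has alternatives sharing prefix 'c S': factor to S → c S S' with S' → S | A3 | ε.
A1 has alternatives sharing prefix 'A3': factor to A1 → A3 A1' with A1' → ε | S b.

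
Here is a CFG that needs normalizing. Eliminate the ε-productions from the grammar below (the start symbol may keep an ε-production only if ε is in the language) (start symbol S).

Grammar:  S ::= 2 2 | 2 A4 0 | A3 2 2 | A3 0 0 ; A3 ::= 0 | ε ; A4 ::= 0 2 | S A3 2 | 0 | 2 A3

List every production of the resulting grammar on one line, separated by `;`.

S ::= 2 2 | 2 A4 0 | A3 2 2 | A3 0 0 | 0 0; A3 ::= 0; A4 ::= 0 2 | S A3 2 | S 2 | 0 | 2 A3 | 2

The nullable symbols are {A3}.
ε ∉ L(G), so no ε-production is kept.
Add the nullable-subset variants: S → A3 0 0 gives A3 0 0 | 0 0. A4 → S A3 2 gives S A3 2 | S 2. A4 → 2 A3 gives 2 A3 | 2.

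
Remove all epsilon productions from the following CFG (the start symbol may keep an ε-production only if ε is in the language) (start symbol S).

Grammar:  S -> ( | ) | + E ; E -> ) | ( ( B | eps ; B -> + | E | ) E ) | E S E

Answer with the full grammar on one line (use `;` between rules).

Nullable set = {B, E}.
ε ∉ L(G), so no ε-production is kept.
Add the nullable-subset variants: S → + E gives + E | +. E → ( ( B gives ( ( B | ( (. B → ) E ) gives ) E ) | ) ). B → E S E gives E S E | E S | S E | S.

S -> ( | ) | + E | +; E -> ) | ( ( B | ( (; B -> + | E | ) E ) | ) ) | E S E | E S | S E | S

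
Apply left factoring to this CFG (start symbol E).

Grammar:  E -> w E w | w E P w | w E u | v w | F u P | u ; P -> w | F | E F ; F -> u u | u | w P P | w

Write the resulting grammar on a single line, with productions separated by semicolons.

E has alternatives sharing prefix 'w E': factor to E → w E E' with E' → w | P w | u.
F has alternatives sharing prefix 'u': factor to F → u F' with F' → u | ε.
F has alternatives sharing prefix 'w': factor to F → w F'' with F'' → P P | ε.

E -> v w | F u P | u | w E E'; P -> w | F | E F; F -> u F' | w F''; E' -> w | P w | u; F' -> u | eps; F'' -> P P | eps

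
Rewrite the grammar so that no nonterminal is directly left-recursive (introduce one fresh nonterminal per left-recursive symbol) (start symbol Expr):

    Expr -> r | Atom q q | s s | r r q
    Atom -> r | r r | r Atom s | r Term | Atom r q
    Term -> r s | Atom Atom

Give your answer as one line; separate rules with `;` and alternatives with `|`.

Left recursion appears on Atom.
For Atom: α = {r q}, β = {r, r r, r Atom s, r Term}. Rewrite as Atom → β Atom1 and Atom1 → α Atom1 | ε.

Expr -> r | Atom q q | s s | r r q; Atom -> r Atom1 | r r Atom1 | r Atom s Atom1 | r Term Atom1; Term -> r s | Atom Atom; Atom1 -> r q Atom1 | ε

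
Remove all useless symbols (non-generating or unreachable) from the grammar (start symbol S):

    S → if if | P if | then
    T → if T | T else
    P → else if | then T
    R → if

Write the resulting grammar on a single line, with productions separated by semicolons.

Generating nonterminals: {P, R, S}.
Reachable from S after that: {P, S}.
Removed useless symbols: {R, T} and every production mentioning them.

S → if if | P if | then; P → else if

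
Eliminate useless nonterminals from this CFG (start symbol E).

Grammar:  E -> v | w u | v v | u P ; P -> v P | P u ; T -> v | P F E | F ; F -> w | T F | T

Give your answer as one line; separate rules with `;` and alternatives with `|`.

Generating nonterminals: {E, F, T}.
Reachable from E after that: {E}.
Removed useless symbols: {F, P, T} and every production mentioning them.

E -> v | w u | v v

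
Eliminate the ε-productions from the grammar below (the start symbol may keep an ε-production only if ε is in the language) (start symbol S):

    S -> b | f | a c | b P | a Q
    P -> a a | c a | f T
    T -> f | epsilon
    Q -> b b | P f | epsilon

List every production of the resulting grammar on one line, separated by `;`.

S -> b | f | a c | b P | a Q | a; P -> a a | c a | f T | f; T -> f; Q -> b b | P f

Nullable set = {Q, T}.
ε ∉ L(G), so no ε-production is kept.
Expand every rule over subsets of its nullable positions: S → a Q gives a Q | a. P → f T gives f T | f.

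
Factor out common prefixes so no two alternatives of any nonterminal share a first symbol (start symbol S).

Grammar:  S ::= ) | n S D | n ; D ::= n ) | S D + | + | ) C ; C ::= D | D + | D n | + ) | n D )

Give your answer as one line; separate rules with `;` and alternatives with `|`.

S has alternatives sharing prefix 'n': factor to S → n S' with S' → S D | ε.
C has alternatives sharing prefix 'D': factor to C → D C' with C' → ε | + | n.

S ::= ) | n S'; D ::= n ) | S D + | + | ) C; C ::= + ) | n D ) | D C'; S' ::= S D | ε; C' ::= ε | + | n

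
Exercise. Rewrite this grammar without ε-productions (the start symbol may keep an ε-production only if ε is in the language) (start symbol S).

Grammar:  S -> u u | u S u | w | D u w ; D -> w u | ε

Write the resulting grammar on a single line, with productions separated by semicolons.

S -> u u | u S u | w | D u w | u w; D -> w u

Nullable nonterminals: {D}.
ε ∉ L(G), so no ε-production is kept.
For each production, add variants omitting each subset of nullable occurrences: S → D u w gives D u w | u w.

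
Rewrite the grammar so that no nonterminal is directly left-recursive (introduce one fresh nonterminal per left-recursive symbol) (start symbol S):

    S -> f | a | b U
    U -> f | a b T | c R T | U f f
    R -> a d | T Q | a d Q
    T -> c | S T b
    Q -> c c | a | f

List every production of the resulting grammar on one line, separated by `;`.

U is directly left-recursive.
For U: α = {f f}, β = {f, a b T, c R T}. Rewrite as U → β U' and U' → α U' | ε.

S -> f | a | b U; U -> f U' | a b T U' | c R T U'; R -> a d | T Q | a d Q; T -> c | S T b; Q -> c c | a | f; U' -> f f U' | eps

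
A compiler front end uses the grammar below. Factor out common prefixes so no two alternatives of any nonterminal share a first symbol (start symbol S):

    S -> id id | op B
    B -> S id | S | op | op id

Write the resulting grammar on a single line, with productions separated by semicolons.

S -> id id | op B; B -> S B' | op B''; B' -> id | ε; B'' -> ε | id

B has alternatives sharing prefix 'S': factor to B → S B' with B' → id | ε.
B has alternatives sharing prefix 'op': factor to B → op B'' with B'' → ε | id.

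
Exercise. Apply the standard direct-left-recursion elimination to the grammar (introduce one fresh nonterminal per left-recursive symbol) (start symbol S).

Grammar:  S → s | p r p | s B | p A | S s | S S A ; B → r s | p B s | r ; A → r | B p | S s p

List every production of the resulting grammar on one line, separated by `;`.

S → s S' | p r p S' | s B S' | p A S'; B → r s | p B s | r; A → r | B p | S s p; S' → s S' | S A S' | ε

S is directly left-recursive.
For S: α = {s, S A}, β = {s, p r p, s B, p A}. Rewrite as S → β S' and S' → α S' | ε.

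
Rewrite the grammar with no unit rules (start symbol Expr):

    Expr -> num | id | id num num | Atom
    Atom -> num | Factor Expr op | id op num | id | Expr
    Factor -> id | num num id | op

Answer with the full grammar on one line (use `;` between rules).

Unit pairs: Atom ⇒* {Expr}; Expr ⇒* {Atom}.
Replace each nonterminal's rules with the union of the non-unit rules of every nonterminal it unit-derives.

Expr -> num | Factor Expr op | id op num | id | id num num; Atom -> num | Factor Expr op | id op num | id | id num num; Factor -> id | num num id | op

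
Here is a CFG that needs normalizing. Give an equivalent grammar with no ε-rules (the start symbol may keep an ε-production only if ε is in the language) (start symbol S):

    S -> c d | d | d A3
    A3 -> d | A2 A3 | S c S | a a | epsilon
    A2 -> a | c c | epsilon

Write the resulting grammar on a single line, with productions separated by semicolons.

The nullable symbols are {A2, A3}.
ε ∉ L(G), so no ε-production is kept.
Add the nullable-subset variants: A3 → A2 A3 gives A2 A3 | A2.

S -> c d | d | d A3; A3 -> d | A2 A3 | A2 | S c S | a a; A2 -> a | c c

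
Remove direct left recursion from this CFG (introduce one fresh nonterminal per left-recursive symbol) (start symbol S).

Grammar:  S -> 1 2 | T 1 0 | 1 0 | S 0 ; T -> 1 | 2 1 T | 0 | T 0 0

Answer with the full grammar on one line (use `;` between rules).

Left recursion appears on S, T.
For S: α = {0}, β = {1 2, T 1 0, 1 0}. Rewrite as S → β S' and S' → α S' | ε.
For T: α = {0 0}, β = {1, 2 1 T, 0}. Rewrite as T → β T' and T' → α T' | ε.

S -> 1 2 S' | T 1 0 S' | 1 0 S'; T -> 1 T' | 2 1 T T' | 0 T'; S' -> 0 S' | epsilon; T' -> 0 0 T' | epsilon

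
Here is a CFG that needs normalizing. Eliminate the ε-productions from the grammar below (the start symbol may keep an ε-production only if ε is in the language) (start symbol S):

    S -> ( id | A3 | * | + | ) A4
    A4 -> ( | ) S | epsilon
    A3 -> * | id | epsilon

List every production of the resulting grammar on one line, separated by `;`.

S -> ( id | A3 | * | + | ) A4 | ) | epsilon; A4 -> ( | ) S | ); A3 -> * | id

Nullable nonterminals: {A3, A4, S}.
ε ∈ L(G) since S is nullable, so keep S → ε.
Expand every rule over subsets of its nullable positions: S → ) A4 gives ) A4 | ). A4 → ) S gives ) S | ).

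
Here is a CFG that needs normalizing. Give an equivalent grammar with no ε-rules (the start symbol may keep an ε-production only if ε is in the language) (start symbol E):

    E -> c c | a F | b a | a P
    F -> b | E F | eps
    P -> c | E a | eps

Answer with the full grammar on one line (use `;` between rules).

The nullable symbols are {F, P}.
ε ∉ L(G), so no ε-production is kept.
Add the nullable-subset variants: E → a F gives a F | a. F → E F gives E F | E.

E -> c c | a F | a | b a | a P; F -> b | E F | E; P -> c | E a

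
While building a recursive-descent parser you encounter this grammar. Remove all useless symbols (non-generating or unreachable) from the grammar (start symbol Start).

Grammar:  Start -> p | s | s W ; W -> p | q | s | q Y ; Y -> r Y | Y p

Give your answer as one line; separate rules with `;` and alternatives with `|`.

Generating nonterminals: {Start, W}.
Reachable from Start after that: {Start, W}.
Removed useless symbols: {Y} and every production mentioning them.

Start -> p | s | s W; W -> p | q | s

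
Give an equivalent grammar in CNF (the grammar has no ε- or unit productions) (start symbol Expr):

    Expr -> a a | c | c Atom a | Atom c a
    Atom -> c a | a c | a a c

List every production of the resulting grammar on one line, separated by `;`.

Expr -> X1 X1 | c | X2 Y1 | Atom Y2; Atom -> X2 X1 | X1 X2 | X1 Y3; X1 -> a; X2 -> c; Y1 -> Atom X1; Y2 -> X2 X1; Y3 -> X1 X2

Introduce a nonterminal for each terminal appearing in a rule of length ≥ 2: X1 → a, X2 → c.
Binarize each right-hand side of length ≥ 3 by chaining fresh nonterminals (Y1, Y2, …): affected rules were Expr → X2 Atom X1; Expr → Atom X2 X1; Atom → X1 X1 X2.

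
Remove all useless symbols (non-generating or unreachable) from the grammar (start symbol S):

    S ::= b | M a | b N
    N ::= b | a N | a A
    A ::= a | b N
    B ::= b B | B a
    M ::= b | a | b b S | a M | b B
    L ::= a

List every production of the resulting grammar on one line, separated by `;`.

Generating nonterminals: {A, L, M, N, S}.
Reachable from S after that: {A, M, N, S}.
Removed useless symbols: {B, L} and every production mentioning them.

S ::= b | M a | b N; N ::= b | a N | a A; A ::= a | b N; M ::= b | a | b b S | a M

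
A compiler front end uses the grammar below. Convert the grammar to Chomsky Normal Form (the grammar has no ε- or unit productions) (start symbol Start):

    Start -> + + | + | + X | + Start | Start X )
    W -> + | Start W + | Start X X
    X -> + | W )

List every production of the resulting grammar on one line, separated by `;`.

Introduce a nonterminal for each terminal appearing in a rule of length ≥ 2: X1 → +, X2 → ).
Binarize each right-hand side of length ≥ 3 by chaining fresh nonterminals (Y1, Y2, …): affected rules were Start → Start X X2; W → Start W X1; W → Start X X.

Start -> X1 X1 | + | X1 X | X1 Start | Start Y1; W -> + | Start Y2 | Start Y3; X -> + | W X2; X1 -> +; X2 -> ); Y1 -> X X2; Y2 -> W X1; Y3 -> X X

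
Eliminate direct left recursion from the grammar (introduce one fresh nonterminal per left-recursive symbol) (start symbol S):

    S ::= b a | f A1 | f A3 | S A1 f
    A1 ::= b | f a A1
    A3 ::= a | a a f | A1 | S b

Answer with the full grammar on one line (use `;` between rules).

Left recursion appears on S.
For S: α = {A1 f}, β = {b a, f A1, f A3}. Rewrite as S → β S' and S' → α S' | ε.

S ::= b a S' | f A1 S' | f A3 S'; A1 ::= b | f a A1; A3 ::= a | a a f | A1 | S b; S' ::= A1 f S' | eps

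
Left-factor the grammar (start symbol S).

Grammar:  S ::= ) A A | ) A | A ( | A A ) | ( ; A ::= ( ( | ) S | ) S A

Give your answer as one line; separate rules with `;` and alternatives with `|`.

S has alternatives sharing prefix ') A': factor to S → ) A S' with S' → A | ε.
S has alternatives sharing prefix 'A': factor to S → A S'' with S'' → ( | A ).
A has alternatives sharing prefix ') S': factor to A → ) S A' with A' → ε | A.

S ::= ( | ) A S' | A S''; A ::= ( ( | ) S A'; S' ::= A | ε; S'' ::= ( | A ); A' ::= ε | A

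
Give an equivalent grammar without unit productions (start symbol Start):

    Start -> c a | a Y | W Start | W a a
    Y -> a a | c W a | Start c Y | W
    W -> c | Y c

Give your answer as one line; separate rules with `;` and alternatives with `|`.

Unit pairs: Y ⇒* {W}.
Replace each nonterminal's rules with the union of the non-unit rules of every nonterminal it unit-derives.

Start -> c a | a Y | W Start | W a a; Y -> c | Y c | a a | c W a | Start c Y; W -> c | Y c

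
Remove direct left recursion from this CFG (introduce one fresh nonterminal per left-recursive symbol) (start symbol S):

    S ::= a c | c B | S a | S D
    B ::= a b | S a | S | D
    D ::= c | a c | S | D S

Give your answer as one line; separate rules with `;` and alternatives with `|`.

Directly left-recursive nonterminals: S, D.
For S: α = {a, D}, β = {a c, c B}. Rewrite as S → β S' and S' → α S' | ε.
For D: α = {S}, β = {c, a c, S}. Rewrite as D → β D' and D' → α D' | ε.

S ::= a c S' | c B S'; B ::= a b | S a | S | D; D ::= c D' | a c D' | S D'; S' ::= a S' | D S' | eps; D' ::= S D' | eps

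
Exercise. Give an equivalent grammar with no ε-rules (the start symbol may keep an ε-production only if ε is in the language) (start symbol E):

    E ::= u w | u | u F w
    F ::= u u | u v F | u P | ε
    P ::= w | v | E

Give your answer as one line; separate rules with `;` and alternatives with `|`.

E ::= u w | u | u F w; F ::= u u | u v F | u v | u P; P ::= w | v | E

Nullable nonterminals: {F}.
ε ∉ L(G), so no ε-production is kept.
For each production, add variants omitting each subset of nullable occurrences: F → u v F gives u v F | u v.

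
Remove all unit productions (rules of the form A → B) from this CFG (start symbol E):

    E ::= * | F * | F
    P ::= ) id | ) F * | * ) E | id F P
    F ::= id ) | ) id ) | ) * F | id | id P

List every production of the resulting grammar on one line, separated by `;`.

E ::= * | F * | id ) | ) id ) | ) * F | id | id P; P ::= ) id | ) F * | * ) E | id F P; F ::= id ) | ) id ) | ) * F | id | id P

Unit pairs: E ⇒* {F}.
Replace each nonterminal's rules with the union of the non-unit rules of every nonterminal it unit-derives.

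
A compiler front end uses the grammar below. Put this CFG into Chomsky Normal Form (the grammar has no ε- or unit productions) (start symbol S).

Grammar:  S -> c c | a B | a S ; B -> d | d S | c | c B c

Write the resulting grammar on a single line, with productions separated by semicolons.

Introduce a nonterminal for each terminal appearing in a rule of length ≥ 2: X1 → c, X2 → a, X3 → d.
Binarize each right-hand side of length ≥ 3 by chaining fresh nonterminals (Y1, Y2, …): affected rules were B → X1 B X1.

S -> X1 X1 | X2 B | X2 S; B -> d | X3 S | c | X1 Y1; X1 -> c; X2 -> a; X3 -> d; Y1 -> B X1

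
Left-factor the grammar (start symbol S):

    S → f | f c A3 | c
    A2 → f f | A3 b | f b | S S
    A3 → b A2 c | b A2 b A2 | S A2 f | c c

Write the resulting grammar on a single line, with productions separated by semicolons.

S → c | f S'; A2 → A3 b | S S | f A2'; A3 → S A2 f | c c | b A2 A3'; S' → ε | c A3; A2' → f | b; A3' → c | b A2

S has alternatives sharing prefix 'f': factor to S → f S' with S' → ε | c A3.
A2 has alternatives sharing prefix 'f': factor to A2 → f A2' with A2' → f | b.
A3 has alternatives sharing prefix 'b A2': factor to A3 → b A2 A3' with A3' → c | b A2.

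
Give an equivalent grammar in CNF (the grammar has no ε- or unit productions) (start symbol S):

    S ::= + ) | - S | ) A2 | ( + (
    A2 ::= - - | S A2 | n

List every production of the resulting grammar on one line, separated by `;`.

Introduce a nonterminal for each terminal appearing in a rule of length ≥ 2: X1 → +, X2 → ), X3 → -, X4 → (.
Binarize each right-hand side of length ≥ 3 by chaining fresh nonterminals (Y1, Y2, …): affected rules were S → X4 X1 X4.

S ::= X1 X2 | X3 S | X2 A2 | X4 Y1; A2 ::= X3 X3 | S A2 | n; X1 ::= +; X2 ::= ); X3 ::= -; X4 ::= (; Y1 ::= X1 X4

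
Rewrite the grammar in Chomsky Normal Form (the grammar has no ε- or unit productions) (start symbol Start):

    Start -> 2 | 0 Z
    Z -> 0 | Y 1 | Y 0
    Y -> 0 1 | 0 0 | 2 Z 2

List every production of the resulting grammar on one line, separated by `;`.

Introduce a nonterminal for each terminal appearing in a rule of length ≥ 2: X1 → 0, X2 → 1, X3 → 2.
Binarize each right-hand side of length ≥ 3 by chaining fresh nonterminals (Y1, Y2, …): affected rules were Y → X3 Z X3.

Start -> 2 | X1 Z; Z -> 0 | Y X2 | Y X1; Y -> X1 X2 | X1 X1 | X3 Y1; X1 -> 0; X2 -> 1; X3 -> 2; Y1 -> Z X3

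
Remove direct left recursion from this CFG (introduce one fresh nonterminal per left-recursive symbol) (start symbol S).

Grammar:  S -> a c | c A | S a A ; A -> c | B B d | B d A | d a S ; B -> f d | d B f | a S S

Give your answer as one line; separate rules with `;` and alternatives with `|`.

S -> a c S' | c A S'; A -> c | B B d | B d A | d a S; B -> f d | d B f | a S S; S' -> a A S' | ε

Directly left-recursive nonterminal: S.
For S: α = {a A}, β = {a c, c A}. Rewrite as S → β S' and S' → α S' | ε.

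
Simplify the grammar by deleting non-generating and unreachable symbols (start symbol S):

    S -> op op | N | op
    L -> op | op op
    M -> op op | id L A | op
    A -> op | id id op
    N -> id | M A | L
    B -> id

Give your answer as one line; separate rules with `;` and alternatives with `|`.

Generating nonterminals: {A, B, L, M, N, S}.
Reachable from S after that: {A, L, M, N, S}.
Removed useless symbols: {B} and every production mentioning them.

S -> op op | N | op; L -> op | op op; M -> op op | id L A | op; A -> op | id id op; N -> id | M A | L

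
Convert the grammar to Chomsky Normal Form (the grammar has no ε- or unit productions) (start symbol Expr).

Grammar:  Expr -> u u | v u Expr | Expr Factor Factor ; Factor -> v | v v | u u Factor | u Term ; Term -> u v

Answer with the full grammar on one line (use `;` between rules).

Introduce a nonterminal for each terminal appearing in a rule of length ≥ 2: X1 → u, X2 → v.
Binarize each right-hand side of length ≥ 3 by chaining fresh nonterminals (Y1, Y2, …): affected rules were Expr → X2 X1 Expr; Expr → Expr Factor Factor; Factor → X1 X1 Factor.

Expr -> X1 X1 | X2 Y1 | Expr Y2; Factor -> v | X2 X2 | X1 Y3 | X1 Term; Term -> X1 X2; X1 -> u; X2 -> v; Y1 -> X1 Expr; Y2 -> Factor Factor; Y3 -> X1 Factor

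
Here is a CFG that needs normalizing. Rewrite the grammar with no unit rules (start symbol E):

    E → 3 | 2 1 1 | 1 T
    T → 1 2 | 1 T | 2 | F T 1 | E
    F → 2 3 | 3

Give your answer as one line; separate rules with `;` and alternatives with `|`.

E → 3 | 2 1 1 | 1 T; T → 3 | 2 1 1 | 1 T | 1 2 | 2 | F T 1; F → 2 3 | 3

Unit pairs: T ⇒* {E}.
Replace each nonterminal's rules with the union of the non-unit rules of every nonterminal it unit-derives.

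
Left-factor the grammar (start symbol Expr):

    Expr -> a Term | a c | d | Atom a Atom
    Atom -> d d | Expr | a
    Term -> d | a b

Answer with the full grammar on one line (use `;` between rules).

Expr has alternatives sharing prefix 'a': factor to Expr → a Expr1 with Expr1 → Term | c.

Expr -> d | Atom a Atom | a Expr1; Atom -> d d | Expr | a; Term -> d | a b; Expr1 -> Term | c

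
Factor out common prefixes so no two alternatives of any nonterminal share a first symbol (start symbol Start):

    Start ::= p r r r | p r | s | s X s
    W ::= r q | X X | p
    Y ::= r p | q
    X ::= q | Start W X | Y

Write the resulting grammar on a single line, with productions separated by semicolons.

Start has alternatives sharing prefix 'p r': factor to Start → p r Start1 with Start1 → r r | ε.
Start has alternatives sharing prefix 's': factor to Start → s Start2 with Start2 → ε | X s.

Start ::= p r Start1 | s Start2; W ::= r q | X X | p; Y ::= r p | q; X ::= q | Start W X | Y; Start1 ::= r r | ε; Start2 ::= ε | X s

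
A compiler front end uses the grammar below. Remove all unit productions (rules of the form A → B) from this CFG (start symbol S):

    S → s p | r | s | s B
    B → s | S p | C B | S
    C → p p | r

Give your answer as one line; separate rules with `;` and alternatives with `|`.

Unit pairs: B ⇒* {S}.
For each unit pair (A, B), copy every non-unit production of B to A, then drop all unit productions.

S → s p | r | s | s B; B → s | S p | C B | s p | r | s B; C → p p | r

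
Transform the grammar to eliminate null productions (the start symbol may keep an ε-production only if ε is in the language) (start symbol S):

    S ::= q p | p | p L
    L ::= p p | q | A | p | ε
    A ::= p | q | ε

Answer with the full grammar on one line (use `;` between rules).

Nullable set = {A, L}.
ε ∉ L(G), so no ε-production is kept.

S ::= q p | p | p L; L ::= p p | q | A | p; A ::= p | q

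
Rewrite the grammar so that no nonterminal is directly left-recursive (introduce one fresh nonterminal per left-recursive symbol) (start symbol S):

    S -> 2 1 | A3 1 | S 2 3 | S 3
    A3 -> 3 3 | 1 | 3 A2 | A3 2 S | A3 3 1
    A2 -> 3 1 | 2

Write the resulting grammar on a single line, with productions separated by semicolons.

Left recursion appears on S, A3.
For S: α = {2 3, 3}, β = {2 1, A3 1}. Rewrite as S → β S' and S' → α S' | ε.
For A3: α = {2 S, 3 1}, β = {3 3, 1, 3 A2}. Rewrite as A3 → β A3' and A3' → α A3' | ε.

S -> 2 1 S' | A3 1 S'; A3 -> 3 3 A3' | 1 A3' | 3 A2 A3'; A2 -> 3 1 | 2; S' -> 2 3 S' | 3 S' | ε; A3' -> 2 S A3' | 3 1 A3' | ε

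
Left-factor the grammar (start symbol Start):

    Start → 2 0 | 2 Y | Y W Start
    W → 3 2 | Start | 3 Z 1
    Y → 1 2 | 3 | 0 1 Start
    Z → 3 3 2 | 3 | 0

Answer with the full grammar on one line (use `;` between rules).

Start → Y W Start | 2 Start1; W → Start | 3 W1; Y → 1 2 | 3 | 0 1 Start; Z → 0 | 3 Z1; Start1 → 0 | Y; W1 → 2 | Z 1; Z1 → 3 2 | ε

Start has alternatives sharing prefix '2': factor to Start → 2 Start1 with Start1 → 0 | Y.
W has alternatives sharing prefix '3': factor to W → 3 W1 with W1 → 2 | Z 1.
Z has alternatives sharing prefix '3': factor to Z → 3 Z1 with Z1 → 3 2 | ε.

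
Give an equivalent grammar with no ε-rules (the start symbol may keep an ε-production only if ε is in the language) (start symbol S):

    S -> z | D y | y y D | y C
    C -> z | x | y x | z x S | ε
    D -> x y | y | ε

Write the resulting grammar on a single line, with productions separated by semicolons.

The nullable symbols are {C, D}.
ε ∉ L(G), so no ε-production is kept.
For each production, add variants omitting each subset of nullable occurrences: S → D y gives D y | y. S → y y D gives y y D | y y.

S -> z | D y | y | y y D | y y | y C; C -> z | x | y x | z x S; D -> x y | y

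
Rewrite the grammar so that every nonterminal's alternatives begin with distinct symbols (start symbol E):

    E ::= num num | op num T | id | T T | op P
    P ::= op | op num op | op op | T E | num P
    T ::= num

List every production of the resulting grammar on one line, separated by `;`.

E ::= num num | id | T T | op E'; P ::= T E | num P | op P'; T ::= num; E' ::= num T | P; P' ::= epsilon | num op | op

E has alternatives sharing prefix 'op': factor to E → op E' with E' → num T | P.
P has alternatives sharing prefix 'op': factor to P → op P' with P' → ε | num op | op.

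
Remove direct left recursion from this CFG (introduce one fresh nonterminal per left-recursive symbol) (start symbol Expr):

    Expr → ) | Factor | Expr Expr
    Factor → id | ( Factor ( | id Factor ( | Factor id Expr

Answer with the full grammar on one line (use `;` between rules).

Expr → ) Expr1 | Factor Expr1; Factor → id Factor1 | ( Factor ( Factor1 | id Factor ( Factor1; Expr1 → Expr Expr1 | ε; Factor1 → id Expr Factor1 | ε

Directly left-recursive nonterminals: Expr, Factor.
For Expr: α = {Expr}, β = {), Factor}. Rewrite as Expr → β Expr1 and Expr1 → α Expr1 | ε.
For Factor: α = {id Expr}, β = {id, ( Factor (, id Factor (}. Rewrite as Factor → β Factor1 and Factor1 → α Factor1 | ε.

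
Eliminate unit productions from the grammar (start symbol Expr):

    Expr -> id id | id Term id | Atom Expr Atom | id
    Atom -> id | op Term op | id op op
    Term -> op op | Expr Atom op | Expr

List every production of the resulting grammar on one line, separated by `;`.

Unit pairs: Term ⇒* {Expr}.
For each unit pair (A, B), copy every non-unit production of B to A, then drop all unit productions.

Expr -> id id | id Term id | Atom Expr Atom | id; Atom -> id | op Term op | id op op; Term -> op op | Expr Atom op | id id | id Term id | Atom Expr Atom | id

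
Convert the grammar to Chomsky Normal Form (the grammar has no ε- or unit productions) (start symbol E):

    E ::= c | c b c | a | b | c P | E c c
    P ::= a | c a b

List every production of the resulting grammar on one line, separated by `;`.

E ::= c | X1 Y1 | a | b | X1 P | E Y2; P ::= a | X1 Y3; X1 ::= c; X2 ::= b; X3 ::= a; Y1 ::= X2 X1; Y2 ::= X1 X1; Y3 ::= X3 X2

Introduce a nonterminal for each terminal appearing in a rule of length ≥ 2: X1 → c, X2 → b, X3 → a.
Binarize each right-hand side of length ≥ 3 by chaining fresh nonterminals (Y1, Y2, …): affected rules were E → X1 X2 X1; E → E X1 X1; P → X1 X3 X2.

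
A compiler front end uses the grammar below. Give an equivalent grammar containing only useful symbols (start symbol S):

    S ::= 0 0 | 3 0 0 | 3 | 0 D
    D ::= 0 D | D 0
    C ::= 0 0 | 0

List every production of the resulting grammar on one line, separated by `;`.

Generating nonterminals: {C, S}.
Reachable from S after that: {S}.
Removed useless symbols: {C, D} and every production mentioning them.

S ::= 0 0 | 3 0 0 | 3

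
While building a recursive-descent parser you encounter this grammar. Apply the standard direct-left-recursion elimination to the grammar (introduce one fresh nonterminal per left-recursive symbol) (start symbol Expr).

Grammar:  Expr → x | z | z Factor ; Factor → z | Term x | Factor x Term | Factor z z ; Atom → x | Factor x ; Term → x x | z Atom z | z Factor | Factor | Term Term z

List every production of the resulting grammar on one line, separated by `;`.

Expr → x | z | z Factor; Factor → z Factor1 | Term x Factor1; Atom → x | Factor x; Term → x x Term1 | z Atom z Term1 | z Factor Term1 | Factor Term1; Factor1 → x Term Factor1 | z z Factor1 | eps; Term1 → Term z Term1 | eps

Directly left-recursive nonterminals: Factor, Term.
For Factor: α = {x Term, z z}, β = {z, Term x}. Rewrite as Factor → β Factor1 and Factor1 → α Factor1 | ε.
For Term: α = {Term z}, β = {x x, z Atom z, z Factor, Factor}. Rewrite as Term → β Term1 and Term1 → α Term1 | ε.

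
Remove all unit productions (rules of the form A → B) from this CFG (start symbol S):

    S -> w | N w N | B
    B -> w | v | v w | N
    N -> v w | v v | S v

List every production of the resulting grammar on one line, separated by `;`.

S -> w | v | v w | N w N | v v | S v; B -> w | v | v w | v v | S v; N -> v w | v v | S v

Unit pairs: B ⇒* {N}; S ⇒* {B, N}.
For every A with A ⇒* B via unit rules, add B's non-unit alternatives to A; then delete every rule of the form X → Y.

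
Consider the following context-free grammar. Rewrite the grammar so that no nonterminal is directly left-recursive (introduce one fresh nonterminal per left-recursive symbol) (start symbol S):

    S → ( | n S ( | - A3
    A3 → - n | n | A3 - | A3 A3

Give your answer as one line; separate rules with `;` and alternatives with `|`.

A3 is directly left-recursive.
For A3: α = {-, A3}, β = {- n, n}. Rewrite as A3 → β A3' and A3' → α A3' | ε.

S → ( | n S ( | - A3; A3 → - n A3' | n A3'; A3' → - A3' | A3 A3' | eps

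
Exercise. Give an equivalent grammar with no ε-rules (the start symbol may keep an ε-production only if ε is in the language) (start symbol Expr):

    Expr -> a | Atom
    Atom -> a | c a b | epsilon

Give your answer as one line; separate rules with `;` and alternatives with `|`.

Nullable nonterminals: {Atom, Expr}.
ε ∈ L(G) since Expr is nullable, so keep Expr → ε.

Expr -> a | Atom | epsilon; Atom -> a | c a b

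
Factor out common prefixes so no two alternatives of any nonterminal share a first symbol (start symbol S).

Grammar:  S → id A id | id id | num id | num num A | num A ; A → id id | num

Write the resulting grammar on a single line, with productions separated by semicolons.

S → num S' | id S''; A → id id | num; S' → id | num A | A; S'' → A id | id

S has alternatives sharing prefix 'num': factor to S → num S' with S' → id | num A | A.
S has alternatives sharing prefix 'id': factor to S → id S'' with S'' → A id | id.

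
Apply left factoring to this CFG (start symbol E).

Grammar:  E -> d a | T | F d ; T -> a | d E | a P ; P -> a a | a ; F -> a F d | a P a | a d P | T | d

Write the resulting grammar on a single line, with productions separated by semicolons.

T has alternatives sharing prefix 'a': factor to T → a T' with T' → ε | P.
P has alternatives sharing prefix 'a': factor to P → a P' with P' → a | ε.
F has alternatives sharing prefix 'a': factor to F → a F' with F' → F d | P a | d P.

E -> d a | T | F d; T -> d E | a T'; P -> a P'; F -> T | d | a F'; T' -> ε | P; P' -> a | ε; F' -> F d | P a | d P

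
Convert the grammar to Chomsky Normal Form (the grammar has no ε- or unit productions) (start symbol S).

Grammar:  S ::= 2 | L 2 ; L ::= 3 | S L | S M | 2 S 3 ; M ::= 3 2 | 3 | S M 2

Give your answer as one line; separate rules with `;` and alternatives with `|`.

S ::= 2 | L X1; L ::= 3 | S L | S M | X1 Y1; M ::= X2 X1 | 3 | S Y2; X1 ::= 2; X2 ::= 3; Y1 ::= S X2; Y2 ::= M X1

Introduce a nonterminal for each terminal appearing in a rule of length ≥ 2: X1 → 2, X2 → 3.
Binarize each right-hand side of length ≥ 3 by chaining fresh nonterminals (Y1, Y2, …): affected rules were L → X1 S X2; M → S M X1.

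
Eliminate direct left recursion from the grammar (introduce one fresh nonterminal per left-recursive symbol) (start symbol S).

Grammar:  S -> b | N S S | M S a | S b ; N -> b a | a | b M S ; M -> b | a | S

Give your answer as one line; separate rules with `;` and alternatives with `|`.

S is directly left-recursive.
For S: α = {b}, β = {b, N S S, M S a}. Rewrite as S → β S' and S' → α S' | ε.

S -> b S' | N S S S' | M S a S'; N -> b a | a | b M S; M -> b | a | S; S' -> b S' | ε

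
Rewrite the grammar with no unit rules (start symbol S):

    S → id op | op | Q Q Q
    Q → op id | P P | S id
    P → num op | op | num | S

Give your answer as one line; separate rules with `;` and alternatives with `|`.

Unit pairs: P ⇒* {S}.
Replace each nonterminal's rules with the union of the non-unit rules of every nonterminal it unit-derives.

S → id op | op | Q Q Q; Q → op id | P P | S id; P → id op | op | Q Q Q | num op | num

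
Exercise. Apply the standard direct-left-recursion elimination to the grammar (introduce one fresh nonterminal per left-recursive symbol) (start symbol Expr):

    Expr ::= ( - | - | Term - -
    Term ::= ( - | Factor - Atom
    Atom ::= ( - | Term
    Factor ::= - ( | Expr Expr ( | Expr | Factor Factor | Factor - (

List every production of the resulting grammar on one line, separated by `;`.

Expr ::= ( - | - | Term - -; Term ::= ( - | Factor - Atom; Atom ::= ( - | Term; Factor ::= - ( Factor1 | Expr Expr ( Factor1 | Expr Factor1; Factor1 ::= Factor Factor1 | - ( Factor1 | ε

Directly left-recursive nonterminal: Factor.
For Factor: α = {Factor, - (}, β = {- (, Expr Expr (, Expr}. Rewrite as Factor → β Factor1 and Factor1 → α Factor1 | ε.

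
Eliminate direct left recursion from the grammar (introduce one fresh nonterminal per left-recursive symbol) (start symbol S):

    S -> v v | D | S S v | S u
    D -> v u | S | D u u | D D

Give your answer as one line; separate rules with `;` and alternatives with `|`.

Directly left-recursive nonterminals: S, D.
For S: α = {S v, u}, β = {v v, D}. Rewrite as S → β S' and S' → α S' | ε.
For D: α = {u u, D}, β = {v u, S}. Rewrite as D → β D' and D' → α D' | ε.

S -> v v S' | D S'; D -> v u D' | S D'; S' -> S v S' | u S' | ε; D' -> u u D' | D D' | ε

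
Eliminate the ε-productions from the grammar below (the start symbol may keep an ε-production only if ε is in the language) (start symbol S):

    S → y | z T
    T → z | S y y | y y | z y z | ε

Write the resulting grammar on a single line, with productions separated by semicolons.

S → y | z T | z; T → z | S y y | y y | z y z

Nullable set = {T}.
ε ∉ L(G), so no ε-production is kept.
For each production, add variants omitting each subset of nullable occurrences: S → z T gives z T | z.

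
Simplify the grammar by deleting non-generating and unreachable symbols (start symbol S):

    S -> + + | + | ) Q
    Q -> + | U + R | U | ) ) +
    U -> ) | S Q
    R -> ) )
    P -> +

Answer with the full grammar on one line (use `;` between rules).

Generating nonterminals: {P, Q, R, S, U}.
Reachable from S after that: {Q, R, S, U}.
Removed useless symbols: {P} and every production mentioning them.

S -> + + | + | ) Q; Q -> + | U + R | U | ) ) +; U -> ) | S Q; R -> ) )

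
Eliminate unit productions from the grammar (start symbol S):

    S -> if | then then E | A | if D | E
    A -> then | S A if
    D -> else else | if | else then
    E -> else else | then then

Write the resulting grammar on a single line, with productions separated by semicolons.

S -> else else | then then | if | then then E | if D | then | S A if; A -> then | S A if; D -> else else | if | else then; E -> else else | then then

Unit pairs: S ⇒* {A, E}.
Replace each nonterminal's rules with the union of the non-unit rules of every nonterminal it unit-derives.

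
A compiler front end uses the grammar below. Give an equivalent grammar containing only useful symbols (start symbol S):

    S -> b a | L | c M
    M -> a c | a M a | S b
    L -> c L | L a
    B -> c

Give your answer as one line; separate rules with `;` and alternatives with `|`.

Generating nonterminals: {B, M, S}.
Reachable from S after that: {M, S}.
Removed useless symbols: {B, L} and every production mentioning them.

S -> b a | c M; M -> a c | a M a | S b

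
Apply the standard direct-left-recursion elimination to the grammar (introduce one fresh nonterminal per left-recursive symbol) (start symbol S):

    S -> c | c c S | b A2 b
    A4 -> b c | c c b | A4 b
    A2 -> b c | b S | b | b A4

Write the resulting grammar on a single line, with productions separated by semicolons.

Directly left-recursive nonterminal: A4.
For A4: α = {b}, β = {b c, c c b}. Rewrite as A4 → β A4' and A4' → α A4' | ε.

S -> c | c c S | b A2 b; A4 -> b c A4' | c c b A4'; A2 -> b c | b S | b | b A4; A4' -> b A4' | ε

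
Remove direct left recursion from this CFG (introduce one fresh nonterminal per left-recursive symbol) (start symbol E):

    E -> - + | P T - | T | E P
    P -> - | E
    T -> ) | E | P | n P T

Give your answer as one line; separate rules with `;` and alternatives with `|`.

Left recursion appears on E.
For E: α = {P}, β = {- +, P T -, T}. Rewrite as E → β E' and E' → α E' | ε.

E -> - + E' | P T - E' | T E'; P -> - | E; T -> ) | E | P | n P T; E' -> P E' | ε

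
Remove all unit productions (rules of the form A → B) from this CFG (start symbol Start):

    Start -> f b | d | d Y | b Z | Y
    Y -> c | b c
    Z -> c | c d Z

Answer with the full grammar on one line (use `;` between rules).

Unit pairs: Start ⇒* {Y}.
For every A with A ⇒* B via unit rules, add B's non-unit alternatives to A; then delete every rule of the form X → Y.

Start -> f b | d | d Y | b Z | c | b c; Y -> c | b c; Z -> c | c d Z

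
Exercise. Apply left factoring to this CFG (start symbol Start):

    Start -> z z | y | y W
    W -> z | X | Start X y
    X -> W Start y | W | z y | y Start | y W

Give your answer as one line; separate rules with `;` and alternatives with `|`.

Start has alternatives sharing prefix 'y': factor to Start → y Start1 with Start1 → ε | W.
X has alternatives sharing prefix 'W': factor to X → W X1 with X1 → Start y | ε.
X has alternatives sharing prefix 'y': factor to X → y X2 with X2 → Start | W.

Start -> z z | y Start1; W -> z | X | Start X y; X -> z y | W X1 | y X2; Start1 -> ε | W; X1 -> Start y | ε; X2 -> Start | W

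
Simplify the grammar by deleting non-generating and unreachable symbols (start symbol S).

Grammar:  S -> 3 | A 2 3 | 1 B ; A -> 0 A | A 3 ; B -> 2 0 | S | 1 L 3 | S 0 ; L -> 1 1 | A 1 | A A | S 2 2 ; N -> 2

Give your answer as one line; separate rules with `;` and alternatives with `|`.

S -> 3 | 1 B; B -> 2 0 | S | 1 L 3 | S 0; L -> 1 1 | S 2 2

Generating nonterminals: {B, L, N, S}.
Reachable from S after that: {B, L, S}.
Removed useless symbols: {A, N} and every production mentioning them.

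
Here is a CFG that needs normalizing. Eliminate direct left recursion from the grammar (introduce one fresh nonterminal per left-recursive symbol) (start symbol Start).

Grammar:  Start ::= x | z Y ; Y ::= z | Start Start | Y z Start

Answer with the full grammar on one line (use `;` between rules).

Start ::= x | z Y; Y ::= z Y1 | Start Start Y1; Y1 ::= z Start Y1 | ε

Left recursion appears on Y.
For Y: α = {z Start}, β = {z, Start Start}. Rewrite as Y → β Y1 and Y1 → α Y1 | ε.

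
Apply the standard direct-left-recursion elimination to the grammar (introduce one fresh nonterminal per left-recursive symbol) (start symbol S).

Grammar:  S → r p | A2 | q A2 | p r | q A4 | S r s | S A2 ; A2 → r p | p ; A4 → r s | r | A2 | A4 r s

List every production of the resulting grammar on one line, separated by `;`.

Directly left-recursive nonterminals: S, A4.
For S: α = {r s, A2}, β = {r p, A2, q A2, p r, q A4}. Rewrite as S → β S' and S' → α S' | ε.
For A4: α = {r s}, β = {r s, r, A2}. Rewrite as A4 → β A4' and A4' → α A4' | ε.

S → r p S' | A2 S' | q A2 S' | p r S' | q A4 S'; A2 → r p | p; A4 → r s A4' | r A4' | A2 A4'; S' → r s S' | A2 S' | ε; A4' → r s A4' | ε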